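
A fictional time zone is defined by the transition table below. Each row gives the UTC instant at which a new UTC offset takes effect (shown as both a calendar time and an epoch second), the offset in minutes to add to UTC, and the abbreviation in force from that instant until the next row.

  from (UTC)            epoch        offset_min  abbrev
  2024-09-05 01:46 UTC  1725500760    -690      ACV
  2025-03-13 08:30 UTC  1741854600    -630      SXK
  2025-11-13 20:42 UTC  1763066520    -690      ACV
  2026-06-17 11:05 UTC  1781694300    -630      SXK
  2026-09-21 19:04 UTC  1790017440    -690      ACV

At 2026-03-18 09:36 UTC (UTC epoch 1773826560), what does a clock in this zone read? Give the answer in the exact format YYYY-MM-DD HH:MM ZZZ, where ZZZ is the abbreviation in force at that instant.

Query: 2026-03-18 09:36 UTC
Rule 3/5 (ACV, -11:30): 2025-11-13 20:42 UTC ≤ query < 2026-06-17 11:05 UTC
9·60 + 36 - 690 = -114 min
-114 = -1·1440 + 1326; 1326 = 22·60 + 6 → 22:06, 2026-03-18 - 1 day = 2026-03-17
→ 2026-03-17 22:06 ACV

2026-03-17 22:06 ACV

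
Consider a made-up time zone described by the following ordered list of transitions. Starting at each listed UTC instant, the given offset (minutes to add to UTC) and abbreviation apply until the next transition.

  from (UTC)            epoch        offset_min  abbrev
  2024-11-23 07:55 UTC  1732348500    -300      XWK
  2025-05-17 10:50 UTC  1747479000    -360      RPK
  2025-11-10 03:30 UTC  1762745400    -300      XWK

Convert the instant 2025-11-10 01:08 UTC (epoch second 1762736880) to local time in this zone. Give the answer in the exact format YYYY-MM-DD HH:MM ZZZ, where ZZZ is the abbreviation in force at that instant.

Query: 2025-11-10 01:08 UTC
Rule 2/3 (RPK, -06:00): 2025-05-17 10:50 UTC ≤ query < 2025-11-10 03:30 UTC
1·60 + 8 - 360 = -292 min
-292 = -1·1440 + 1148; 1148 = 19·60 + 8 → 19:08, 2025-11-10 - 1 day = 2025-11-09
→ 2025-11-09 19:08 RPK

2025-11-09 19:08 RPK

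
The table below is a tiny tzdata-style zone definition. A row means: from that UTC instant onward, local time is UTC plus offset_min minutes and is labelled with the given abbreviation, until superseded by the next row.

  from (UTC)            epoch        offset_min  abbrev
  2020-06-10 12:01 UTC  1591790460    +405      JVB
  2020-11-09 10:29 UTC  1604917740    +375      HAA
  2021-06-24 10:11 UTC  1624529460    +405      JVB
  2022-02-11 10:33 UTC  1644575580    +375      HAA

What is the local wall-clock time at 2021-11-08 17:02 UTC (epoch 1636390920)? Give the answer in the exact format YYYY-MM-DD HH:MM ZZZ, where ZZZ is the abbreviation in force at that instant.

2021-11-08 23:47 JVB

Query: 2021-11-08 17:02 UTC
Rule 3/4 (JVB, +06:45): 2021-06-24 10:11 UTC ≤ query < 2022-02-11 10:33 UTC
17·60 + 2 + 405 = 1427 min
1427 = 0·1440 + 1427; 1427 = 23·60 + 47 → 23:47, same day
→ 2021-11-08 23:47 JVB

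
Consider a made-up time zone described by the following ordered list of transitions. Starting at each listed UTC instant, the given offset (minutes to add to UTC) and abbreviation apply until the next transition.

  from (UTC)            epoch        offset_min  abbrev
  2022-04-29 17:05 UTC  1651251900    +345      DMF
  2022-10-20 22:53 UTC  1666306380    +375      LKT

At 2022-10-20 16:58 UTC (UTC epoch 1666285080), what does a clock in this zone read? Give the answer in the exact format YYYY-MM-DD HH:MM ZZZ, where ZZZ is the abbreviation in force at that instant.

Query: 2022-10-20 16:58 UTC
Rule 1/2 (DMF, +05:45): 2022-04-29 17:05 UTC ≤ query < 2022-10-20 22:53 UTC
16·60 + 58 + 345 = 1363 min
1363 = 0·1440 + 1363; 1363 = 22·60 + 43 → 22:43, same day
→ 2022-10-20 22:43 DMF

2022-10-20 22:43 DMF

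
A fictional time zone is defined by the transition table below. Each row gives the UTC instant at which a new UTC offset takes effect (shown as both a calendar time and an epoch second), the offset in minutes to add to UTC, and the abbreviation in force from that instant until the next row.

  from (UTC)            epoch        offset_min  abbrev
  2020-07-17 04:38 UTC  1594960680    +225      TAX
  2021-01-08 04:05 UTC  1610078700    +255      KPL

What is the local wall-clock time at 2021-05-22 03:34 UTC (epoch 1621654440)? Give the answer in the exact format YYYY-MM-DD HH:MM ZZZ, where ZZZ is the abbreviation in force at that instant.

2021-05-22 07:49 KPL

Query: 2021-05-22 03:34 UTC
Rule 2/2 (KPL, +04:15): 2021-01-08 04:05 UTC ≤ query < +∞
3·60 + 34 + 255 = 469 min
469 = 0·1440 + 469; 469 = 7·60 + 49 → 07:49, same day
→ 2021-05-22 07:49 KPL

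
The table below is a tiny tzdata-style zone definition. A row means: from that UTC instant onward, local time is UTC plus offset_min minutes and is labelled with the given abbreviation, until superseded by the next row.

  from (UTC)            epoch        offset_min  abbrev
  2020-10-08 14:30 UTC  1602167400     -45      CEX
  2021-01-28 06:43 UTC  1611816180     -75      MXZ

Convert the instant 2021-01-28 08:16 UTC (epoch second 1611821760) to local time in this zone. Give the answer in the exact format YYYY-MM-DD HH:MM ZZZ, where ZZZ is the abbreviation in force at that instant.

2021-01-28 07:01 MXZ

Query: 2021-01-28 08:16 UTC
Rule 2/2 (MXZ, -01:15): 2021-01-28 06:43 UTC ≤ query < +∞
8·60 + 16 - 75 = 421 min
421 = 0·1440 + 421; 421 = 7·60 + 1 → 07:01, same day
→ 2021-01-28 07:01 MXZ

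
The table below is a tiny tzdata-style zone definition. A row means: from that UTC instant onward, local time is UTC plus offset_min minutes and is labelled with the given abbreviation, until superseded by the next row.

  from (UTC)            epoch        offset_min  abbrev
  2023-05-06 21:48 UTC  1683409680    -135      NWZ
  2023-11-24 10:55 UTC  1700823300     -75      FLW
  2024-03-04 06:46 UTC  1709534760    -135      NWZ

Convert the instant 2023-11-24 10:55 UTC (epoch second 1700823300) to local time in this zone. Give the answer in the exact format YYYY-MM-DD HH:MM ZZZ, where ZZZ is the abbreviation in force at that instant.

Query: 2023-11-24 10:55 UTC
Rule 2/3 (FLW, -01:15): 2023-11-24 10:55 UTC ≤ query < 2024-03-04 06:46 UTC
10·60 + 55 - 75 = 580 min
580 = 0·1440 + 580; 580 = 9·60 + 40 → 09:40, same day
→ 2023-11-24 09:40 FLW

2023-11-24 09:40 FLW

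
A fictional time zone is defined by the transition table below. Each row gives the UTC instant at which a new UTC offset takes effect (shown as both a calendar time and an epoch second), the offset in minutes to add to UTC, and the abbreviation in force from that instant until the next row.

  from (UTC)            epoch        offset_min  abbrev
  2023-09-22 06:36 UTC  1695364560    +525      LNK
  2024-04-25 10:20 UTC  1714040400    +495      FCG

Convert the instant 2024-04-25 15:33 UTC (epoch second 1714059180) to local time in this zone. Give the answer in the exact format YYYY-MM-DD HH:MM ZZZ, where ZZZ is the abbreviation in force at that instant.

Query: 2024-04-25 15:33 UTC
Rule 2/2 (FCG, +08:15): 2024-04-25 10:20 UTC ≤ query < +∞
15·60 + 33 + 495 = 1428 min
1428 = 0·1440 + 1428; 1428 = 23·60 + 48 → 23:48, same day
→ 2024-04-25 23:48 FCG

2024-04-25 23:48 FCG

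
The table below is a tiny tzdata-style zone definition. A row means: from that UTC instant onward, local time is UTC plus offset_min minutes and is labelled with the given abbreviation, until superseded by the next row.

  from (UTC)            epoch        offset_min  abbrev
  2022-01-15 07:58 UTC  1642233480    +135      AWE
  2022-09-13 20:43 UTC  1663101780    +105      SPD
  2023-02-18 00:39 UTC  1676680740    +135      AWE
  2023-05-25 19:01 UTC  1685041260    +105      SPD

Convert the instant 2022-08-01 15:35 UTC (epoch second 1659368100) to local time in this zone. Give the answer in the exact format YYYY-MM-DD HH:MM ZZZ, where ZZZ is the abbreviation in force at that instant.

2022-08-01 17:50 AWE

Query: 2022-08-01 15:35 UTC
Rule 1/4 (AWE, +02:15): 2022-01-15 07:58 UTC ≤ query < 2022-09-13 20:43 UTC
15·60 + 35 + 135 = 1070 min
1070 = 0·1440 + 1070; 1070 = 17·60 + 50 → 17:50, same day
→ 2022-08-01 17:50 AWE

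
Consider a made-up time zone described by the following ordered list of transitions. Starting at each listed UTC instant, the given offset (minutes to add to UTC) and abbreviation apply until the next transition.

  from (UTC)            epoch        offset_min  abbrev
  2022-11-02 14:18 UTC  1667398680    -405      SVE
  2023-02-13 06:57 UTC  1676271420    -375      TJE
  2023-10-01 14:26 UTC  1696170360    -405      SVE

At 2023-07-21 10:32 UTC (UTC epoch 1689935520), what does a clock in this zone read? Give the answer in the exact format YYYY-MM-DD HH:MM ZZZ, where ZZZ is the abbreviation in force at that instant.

2023-07-21 04:17 TJE

Query: 2023-07-21 10:32 UTC
Rule 2/3 (TJE, -06:15): 2023-02-13 06:57 UTC ≤ query < 2023-10-01 14:26 UTC
10·60 + 32 - 375 = 257 min
257 = 0·1440 + 257; 257 = 4·60 + 17 → 04:17, same day
→ 2023-07-21 04:17 TJE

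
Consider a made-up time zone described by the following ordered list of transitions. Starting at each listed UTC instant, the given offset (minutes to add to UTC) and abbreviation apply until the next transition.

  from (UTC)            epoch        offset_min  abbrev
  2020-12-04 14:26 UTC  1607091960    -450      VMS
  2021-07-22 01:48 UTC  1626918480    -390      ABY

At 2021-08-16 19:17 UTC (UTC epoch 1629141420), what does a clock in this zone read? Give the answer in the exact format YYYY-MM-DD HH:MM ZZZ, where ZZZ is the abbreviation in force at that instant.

2021-08-16 12:47 ABY

Query: 2021-08-16 19:17 UTC
Rule 2/2 (ABY, -06:30): 2021-07-22 01:48 UTC ≤ query < +∞
19·60 + 17 - 390 = 767 min
767 = 0·1440 + 767; 767 = 12·60 + 47 → 12:47, same day
→ 2021-08-16 12:47 ABY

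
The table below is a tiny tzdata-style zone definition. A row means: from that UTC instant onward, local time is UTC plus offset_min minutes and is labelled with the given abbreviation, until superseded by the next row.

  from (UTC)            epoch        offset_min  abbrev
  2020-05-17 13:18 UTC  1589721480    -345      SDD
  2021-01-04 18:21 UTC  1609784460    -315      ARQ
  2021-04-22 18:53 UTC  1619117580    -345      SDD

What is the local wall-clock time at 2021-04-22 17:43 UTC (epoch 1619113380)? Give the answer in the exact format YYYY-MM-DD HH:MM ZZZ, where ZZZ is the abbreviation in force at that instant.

2021-04-22 12:28 ARQ

Query: 2021-04-22 17:43 UTC
Rule 2/3 (ARQ, -05:15): 2021-01-04 18:21 UTC ≤ query < 2021-04-22 18:53 UTC
17·60 + 43 - 315 = 748 min
748 = 0·1440 + 748; 748 = 12·60 + 28 → 12:28, same day
→ 2021-04-22 12:28 ARQ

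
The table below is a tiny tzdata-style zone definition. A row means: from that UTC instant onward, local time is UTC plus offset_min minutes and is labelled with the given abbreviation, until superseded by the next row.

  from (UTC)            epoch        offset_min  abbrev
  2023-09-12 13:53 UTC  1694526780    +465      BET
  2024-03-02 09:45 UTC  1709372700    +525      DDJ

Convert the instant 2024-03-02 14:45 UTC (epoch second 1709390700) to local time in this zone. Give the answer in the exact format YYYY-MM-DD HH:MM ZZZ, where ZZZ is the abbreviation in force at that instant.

2024-03-02 23:30 DDJ

Query: 2024-03-02 14:45 UTC
Rule 2/2 (DDJ, +08:45): 2024-03-02 09:45 UTC ≤ query < +∞
14·60 + 45 + 525 = 1410 min
1410 = 0·1440 + 1410; 1410 = 23·60 + 30 → 23:30, same day
→ 2024-03-02 23:30 DDJ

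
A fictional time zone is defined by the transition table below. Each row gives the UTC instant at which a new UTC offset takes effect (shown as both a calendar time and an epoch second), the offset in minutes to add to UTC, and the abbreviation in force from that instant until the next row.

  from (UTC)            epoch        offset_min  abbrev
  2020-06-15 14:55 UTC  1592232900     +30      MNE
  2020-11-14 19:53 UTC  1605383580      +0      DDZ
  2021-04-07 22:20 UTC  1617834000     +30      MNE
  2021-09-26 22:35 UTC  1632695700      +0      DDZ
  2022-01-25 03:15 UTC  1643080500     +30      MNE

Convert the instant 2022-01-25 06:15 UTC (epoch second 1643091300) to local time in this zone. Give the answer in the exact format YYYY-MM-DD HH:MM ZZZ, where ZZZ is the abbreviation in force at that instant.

2022-01-25 06:45 MNE

Query: 2022-01-25 06:15 UTC
Rule 5/5 (MNE, +00:30): 2022-01-25 03:15 UTC ≤ query < +∞
6·60 + 15 + 30 = 405 min
405 = 0·1440 + 405; 405 = 6·60 + 45 → 06:45, same day
→ 2022-01-25 06:45 MNE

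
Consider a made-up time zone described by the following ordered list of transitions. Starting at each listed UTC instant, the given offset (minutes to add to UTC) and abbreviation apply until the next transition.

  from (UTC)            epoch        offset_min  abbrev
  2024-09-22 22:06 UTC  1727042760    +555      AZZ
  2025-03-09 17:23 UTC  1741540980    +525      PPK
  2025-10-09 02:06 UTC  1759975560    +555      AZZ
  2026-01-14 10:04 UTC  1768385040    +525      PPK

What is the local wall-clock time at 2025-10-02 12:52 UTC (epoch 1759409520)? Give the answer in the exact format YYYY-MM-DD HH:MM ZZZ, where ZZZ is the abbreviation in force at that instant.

Query: 2025-10-02 12:52 UTC
Rule 2/4 (PPK, +08:45): 2025-03-09 17:23 UTC ≤ query < 2025-10-09 02:06 UTC
12·60 + 52 + 525 = 1297 min
1297 = 0·1440 + 1297; 1297 = 21·60 + 37 → 21:37, same day
→ 2025-10-02 21:37 PPK

2025-10-02 21:37 PPK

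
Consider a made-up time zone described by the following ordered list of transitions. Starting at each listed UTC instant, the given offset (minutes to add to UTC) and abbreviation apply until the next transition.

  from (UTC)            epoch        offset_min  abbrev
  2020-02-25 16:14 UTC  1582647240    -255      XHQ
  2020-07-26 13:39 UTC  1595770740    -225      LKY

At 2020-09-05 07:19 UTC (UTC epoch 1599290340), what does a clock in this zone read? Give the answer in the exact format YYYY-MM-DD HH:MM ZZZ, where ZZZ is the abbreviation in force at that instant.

2020-09-05 03:34 LKY

Query: 2020-09-05 07:19 UTC
Rule 2/2 (LKY, -03:45): 2020-07-26 13:39 UTC ≤ query < +∞
7·60 + 19 - 225 = 214 min
214 = 0·1440 + 214; 214 = 3·60 + 34 → 03:34, same day
→ 2020-09-05 03:34 LKY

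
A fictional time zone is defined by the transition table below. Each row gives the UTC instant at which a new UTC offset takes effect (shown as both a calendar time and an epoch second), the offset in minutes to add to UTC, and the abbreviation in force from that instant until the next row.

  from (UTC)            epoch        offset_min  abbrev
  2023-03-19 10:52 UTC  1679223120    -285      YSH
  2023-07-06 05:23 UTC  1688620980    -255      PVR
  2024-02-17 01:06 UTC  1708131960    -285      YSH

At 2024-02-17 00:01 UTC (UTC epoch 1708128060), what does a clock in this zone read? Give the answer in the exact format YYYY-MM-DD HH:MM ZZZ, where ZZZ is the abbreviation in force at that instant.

Query: 2024-02-17 00:01 UTC
Rule 2/3 (PVR, -04:15): 2023-07-06 05:23 UTC ≤ query < 2024-02-17 01:06 UTC
0·60 + 1 - 255 = -254 min
-254 = -1·1440 + 1186; 1186 = 19·60 + 46 → 19:46, 2024-02-17 - 1 day = 2024-02-16
→ 2024-02-16 19:46 PVR

2024-02-16 19:46 PVR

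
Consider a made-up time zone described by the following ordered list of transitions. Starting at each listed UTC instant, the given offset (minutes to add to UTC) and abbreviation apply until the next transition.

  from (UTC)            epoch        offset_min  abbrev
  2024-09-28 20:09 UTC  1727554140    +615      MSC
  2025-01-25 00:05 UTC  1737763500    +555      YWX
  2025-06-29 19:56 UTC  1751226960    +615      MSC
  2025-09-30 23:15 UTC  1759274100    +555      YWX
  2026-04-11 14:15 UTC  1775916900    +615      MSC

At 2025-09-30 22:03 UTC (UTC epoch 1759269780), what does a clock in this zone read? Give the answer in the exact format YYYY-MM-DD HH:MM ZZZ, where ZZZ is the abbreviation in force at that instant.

2025-10-01 08:18 MSC

Query: 2025-09-30 22:03 UTC
Rule 3/5 (MSC, +10:15): 2025-06-29 19:56 UTC ≤ query < 2025-09-30 23:15 UTC
22·60 + 3 + 615 = 1938 min
1938 = 1·1440 + 498; 498 = 8·60 + 18 → 08:18, 2025-09-30 + 1 day = 2025-10-01
→ 2025-10-01 08:18 MSC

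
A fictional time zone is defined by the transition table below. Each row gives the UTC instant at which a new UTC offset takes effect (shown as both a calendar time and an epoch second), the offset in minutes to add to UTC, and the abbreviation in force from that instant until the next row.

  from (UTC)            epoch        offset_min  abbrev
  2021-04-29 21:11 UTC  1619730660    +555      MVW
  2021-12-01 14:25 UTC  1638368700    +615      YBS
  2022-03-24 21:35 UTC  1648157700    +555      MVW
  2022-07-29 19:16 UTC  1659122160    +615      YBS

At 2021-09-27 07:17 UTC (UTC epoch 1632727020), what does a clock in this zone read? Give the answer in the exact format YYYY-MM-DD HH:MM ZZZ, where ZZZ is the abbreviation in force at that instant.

Query: 2021-09-27 07:17 UTC
Rule 1/4 (MVW, +09:15): 2021-04-29 21:11 UTC ≤ query < 2021-12-01 14:25 UTC
7·60 + 17 + 555 = 992 min
992 = 0·1440 + 992; 992 = 16·60 + 32 → 16:32, same day
→ 2021-09-27 16:32 MVW

2021-09-27 16:32 MVW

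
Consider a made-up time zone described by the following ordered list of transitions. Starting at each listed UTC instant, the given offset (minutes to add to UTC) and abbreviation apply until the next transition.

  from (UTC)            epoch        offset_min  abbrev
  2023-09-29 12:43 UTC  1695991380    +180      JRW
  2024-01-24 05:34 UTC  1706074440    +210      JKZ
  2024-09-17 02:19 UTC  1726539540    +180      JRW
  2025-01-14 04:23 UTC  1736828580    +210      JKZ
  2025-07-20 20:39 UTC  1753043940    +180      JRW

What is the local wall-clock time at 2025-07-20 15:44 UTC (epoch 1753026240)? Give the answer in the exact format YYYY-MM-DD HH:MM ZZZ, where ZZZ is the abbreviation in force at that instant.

Query: 2025-07-20 15:44 UTC
Rule 4/5 (JKZ, +03:30): 2025-01-14 04:23 UTC ≤ query < 2025-07-20 20:39 UTC
15·60 + 44 + 210 = 1154 min
1154 = 0·1440 + 1154; 1154 = 19·60 + 14 → 19:14, same day
→ 2025-07-20 19:14 JKZ

2025-07-20 19:14 JKZ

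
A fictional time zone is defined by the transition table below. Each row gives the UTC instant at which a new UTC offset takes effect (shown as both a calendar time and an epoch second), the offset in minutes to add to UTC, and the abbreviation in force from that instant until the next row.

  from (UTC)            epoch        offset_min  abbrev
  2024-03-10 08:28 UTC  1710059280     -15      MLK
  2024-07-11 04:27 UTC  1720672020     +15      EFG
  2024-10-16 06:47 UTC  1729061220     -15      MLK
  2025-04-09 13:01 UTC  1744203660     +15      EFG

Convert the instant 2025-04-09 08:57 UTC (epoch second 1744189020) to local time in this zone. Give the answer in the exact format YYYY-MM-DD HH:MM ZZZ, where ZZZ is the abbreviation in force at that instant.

2025-04-09 08:42 MLK

Query: 2025-04-09 08:57 UTC
Rule 3/4 (MLK, -00:15): 2024-10-16 06:47 UTC ≤ query < 2025-04-09 13:01 UTC
8·60 + 57 - 15 = 522 min
522 = 0·1440 + 522; 522 = 8·60 + 42 → 08:42, same day
→ 2025-04-09 08:42 MLK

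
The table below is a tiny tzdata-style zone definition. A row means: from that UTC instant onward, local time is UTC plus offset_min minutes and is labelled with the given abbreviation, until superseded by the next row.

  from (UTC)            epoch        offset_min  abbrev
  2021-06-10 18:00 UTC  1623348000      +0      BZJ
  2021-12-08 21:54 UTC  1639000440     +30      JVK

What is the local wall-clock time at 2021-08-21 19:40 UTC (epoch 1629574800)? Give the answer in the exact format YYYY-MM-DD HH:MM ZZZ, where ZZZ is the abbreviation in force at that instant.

Query: 2021-08-21 19:40 UTC
Rule 1/2 (BZJ, +00:00): 2021-06-10 18:00 UTC ≤ query < 2021-12-08 21:54 UTC
19·60 + 40 + 0 = 1180 min
1180 = 0·1440 + 1180; 1180 = 19·60 + 40 → 19:40, same day
→ 2021-08-21 19:40 BZJ

2021-08-21 19:40 BZJ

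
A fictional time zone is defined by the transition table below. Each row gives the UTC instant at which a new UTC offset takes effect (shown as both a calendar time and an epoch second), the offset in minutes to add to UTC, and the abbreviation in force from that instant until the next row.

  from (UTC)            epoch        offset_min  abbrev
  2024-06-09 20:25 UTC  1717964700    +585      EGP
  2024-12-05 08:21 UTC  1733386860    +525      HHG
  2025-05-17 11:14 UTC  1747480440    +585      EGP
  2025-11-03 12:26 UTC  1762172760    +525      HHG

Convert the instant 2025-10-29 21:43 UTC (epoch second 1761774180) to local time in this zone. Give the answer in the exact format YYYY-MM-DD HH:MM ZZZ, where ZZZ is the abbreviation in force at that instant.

Query: 2025-10-29 21:43 UTC
Rule 3/4 (EGP, +09:45): 2025-05-17 11:14 UTC ≤ query < 2025-11-03 12:26 UTC
21·60 + 43 + 585 = 1888 min
1888 = 1·1440 + 448; 448 = 7·60 + 28 → 07:28, 2025-10-29 + 1 day = 2025-10-30
→ 2025-10-30 07:28 EGP

2025-10-30 07:28 EGP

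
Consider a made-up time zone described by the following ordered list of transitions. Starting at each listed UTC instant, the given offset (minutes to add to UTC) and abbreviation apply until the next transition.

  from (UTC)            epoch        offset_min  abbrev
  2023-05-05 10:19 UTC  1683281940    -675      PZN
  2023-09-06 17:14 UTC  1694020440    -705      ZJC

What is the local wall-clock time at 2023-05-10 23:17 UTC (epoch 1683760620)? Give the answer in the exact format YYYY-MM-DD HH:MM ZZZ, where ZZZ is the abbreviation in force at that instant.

Query: 2023-05-10 23:17 UTC
Rule 1/2 (PZN, -11:15): 2023-05-05 10:19 UTC ≤ query < 2023-09-06 17:14 UTC
23·60 + 17 - 675 = 722 min
722 = 0·1440 + 722; 722 = 12·60 + 2 → 12:02, same day
→ 2023-05-10 12:02 PZN

2023-05-10 12:02 PZN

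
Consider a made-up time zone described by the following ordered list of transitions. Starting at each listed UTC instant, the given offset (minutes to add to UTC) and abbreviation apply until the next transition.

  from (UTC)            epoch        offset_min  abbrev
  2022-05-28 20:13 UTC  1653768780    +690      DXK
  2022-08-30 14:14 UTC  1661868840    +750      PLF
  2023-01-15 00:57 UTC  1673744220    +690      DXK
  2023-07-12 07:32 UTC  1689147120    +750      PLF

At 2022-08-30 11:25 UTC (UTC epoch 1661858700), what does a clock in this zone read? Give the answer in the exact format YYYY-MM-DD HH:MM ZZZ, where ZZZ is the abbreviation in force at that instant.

Query: 2022-08-30 11:25 UTC
Rule 1/4 (DXK, +11:30): 2022-05-28 20:13 UTC ≤ query < 2022-08-30 14:14 UTC
11·60 + 25 + 690 = 1375 min
1375 = 0·1440 + 1375; 1375 = 22·60 + 55 → 22:55, same day
→ 2022-08-30 22:55 DXK

2022-08-30 22:55 DXK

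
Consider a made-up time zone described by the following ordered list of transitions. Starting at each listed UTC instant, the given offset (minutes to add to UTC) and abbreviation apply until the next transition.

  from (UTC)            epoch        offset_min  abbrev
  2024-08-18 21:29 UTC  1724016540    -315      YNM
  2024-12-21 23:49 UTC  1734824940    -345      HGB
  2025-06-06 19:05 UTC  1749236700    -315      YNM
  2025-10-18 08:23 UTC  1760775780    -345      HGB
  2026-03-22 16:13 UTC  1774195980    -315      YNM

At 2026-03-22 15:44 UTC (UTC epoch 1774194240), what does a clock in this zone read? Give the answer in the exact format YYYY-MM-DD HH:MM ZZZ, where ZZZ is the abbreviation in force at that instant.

Query: 2026-03-22 15:44 UTC
Rule 4/5 (HGB, -05:45): 2025-10-18 08:23 UTC ≤ query < 2026-03-22 16:13 UTC
15·60 + 44 - 345 = 599 min
599 = 0·1440 + 599; 599 = 9·60 + 59 → 09:59, same day
→ 2026-03-22 09:59 HGB

2026-03-22 09:59 HGB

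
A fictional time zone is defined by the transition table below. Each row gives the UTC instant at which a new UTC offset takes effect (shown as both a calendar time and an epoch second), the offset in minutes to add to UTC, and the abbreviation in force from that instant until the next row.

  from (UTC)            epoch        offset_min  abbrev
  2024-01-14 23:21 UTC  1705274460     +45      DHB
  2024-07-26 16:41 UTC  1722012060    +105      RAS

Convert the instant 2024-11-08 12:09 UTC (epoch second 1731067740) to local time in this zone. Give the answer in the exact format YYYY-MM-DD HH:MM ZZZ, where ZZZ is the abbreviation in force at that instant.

Query: 2024-11-08 12:09 UTC
Rule 2/2 (RAS, +01:45): 2024-07-26 16:41 UTC ≤ query < +∞
12·60 + 9 + 105 = 834 min
834 = 0·1440 + 834; 834 = 13·60 + 54 → 13:54, same day
→ 2024-11-08 13:54 RAS

2024-11-08 13:54 RAS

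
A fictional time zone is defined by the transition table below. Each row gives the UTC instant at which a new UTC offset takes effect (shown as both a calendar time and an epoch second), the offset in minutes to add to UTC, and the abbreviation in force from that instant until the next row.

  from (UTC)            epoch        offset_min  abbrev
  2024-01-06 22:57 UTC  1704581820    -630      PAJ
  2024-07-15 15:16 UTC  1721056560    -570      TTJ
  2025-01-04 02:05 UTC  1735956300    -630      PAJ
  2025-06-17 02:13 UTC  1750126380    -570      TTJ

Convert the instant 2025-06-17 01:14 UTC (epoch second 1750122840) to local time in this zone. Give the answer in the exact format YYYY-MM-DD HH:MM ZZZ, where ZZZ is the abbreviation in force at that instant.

Query: 2025-06-17 01:14 UTC
Rule 3/4 (PAJ, -10:30): 2025-01-04 02:05 UTC ≤ query < 2025-06-17 02:13 UTC
1·60 + 14 - 630 = -556 min
-556 = -1·1440 + 884; 884 = 14·60 + 44 → 14:44, 2025-06-17 - 1 day = 2025-06-16
→ 2025-06-16 14:44 PAJ

2025-06-16 14:44 PAJ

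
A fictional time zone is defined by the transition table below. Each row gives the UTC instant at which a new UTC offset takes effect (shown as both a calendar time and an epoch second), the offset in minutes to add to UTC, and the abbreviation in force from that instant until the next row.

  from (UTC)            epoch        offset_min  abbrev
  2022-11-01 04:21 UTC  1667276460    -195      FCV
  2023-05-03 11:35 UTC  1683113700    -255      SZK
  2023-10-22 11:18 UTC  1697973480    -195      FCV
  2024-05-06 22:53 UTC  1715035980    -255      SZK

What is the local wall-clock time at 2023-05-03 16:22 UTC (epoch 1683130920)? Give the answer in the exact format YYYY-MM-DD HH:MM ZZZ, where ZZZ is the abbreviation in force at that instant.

Query: 2023-05-03 16:22 UTC
Rule 2/4 (SZK, -04:15): 2023-05-03 11:35 UTC ≤ query < 2023-10-22 11:18 UTC
16·60 + 22 - 255 = 727 min
727 = 0·1440 + 727; 727 = 12·60 + 7 → 12:07, same day
→ 2023-05-03 12:07 SZK

2023-05-03 12:07 SZK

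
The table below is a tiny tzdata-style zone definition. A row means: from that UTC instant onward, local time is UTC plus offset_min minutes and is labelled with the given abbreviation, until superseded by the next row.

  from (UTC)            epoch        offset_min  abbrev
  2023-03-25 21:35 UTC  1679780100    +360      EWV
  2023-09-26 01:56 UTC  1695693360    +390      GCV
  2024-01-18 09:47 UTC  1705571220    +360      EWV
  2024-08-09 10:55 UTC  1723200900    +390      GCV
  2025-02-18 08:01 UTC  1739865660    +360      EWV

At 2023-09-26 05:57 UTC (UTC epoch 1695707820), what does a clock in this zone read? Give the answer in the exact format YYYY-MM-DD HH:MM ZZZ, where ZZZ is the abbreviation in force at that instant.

2023-09-26 12:27 GCV

Query: 2023-09-26 05:57 UTC
Rule 2/5 (GCV, +06:30): 2023-09-26 01:56 UTC ≤ query < 2024-01-18 09:47 UTC
5·60 + 57 + 390 = 747 min
747 = 0·1440 + 747; 747 = 12·60 + 27 → 12:27, same day
→ 2023-09-26 12:27 GCV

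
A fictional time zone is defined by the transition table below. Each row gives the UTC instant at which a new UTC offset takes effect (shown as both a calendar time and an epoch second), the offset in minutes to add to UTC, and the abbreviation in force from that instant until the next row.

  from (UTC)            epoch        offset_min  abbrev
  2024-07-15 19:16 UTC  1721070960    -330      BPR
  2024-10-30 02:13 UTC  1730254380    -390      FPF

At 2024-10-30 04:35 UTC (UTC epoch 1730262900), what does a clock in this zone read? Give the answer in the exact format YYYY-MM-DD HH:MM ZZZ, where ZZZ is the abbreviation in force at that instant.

2024-10-29 22:05 FPF

Query: 2024-10-30 04:35 UTC
Rule 2/2 (FPF, -06:30): 2024-10-30 02:13 UTC ≤ query < +∞
4·60 + 35 - 390 = -115 min
-115 = -1·1440 + 1325; 1325 = 22·60 + 5 → 22:05, 2024-10-30 - 1 day = 2024-10-29
→ 2024-10-29 22:05 FPF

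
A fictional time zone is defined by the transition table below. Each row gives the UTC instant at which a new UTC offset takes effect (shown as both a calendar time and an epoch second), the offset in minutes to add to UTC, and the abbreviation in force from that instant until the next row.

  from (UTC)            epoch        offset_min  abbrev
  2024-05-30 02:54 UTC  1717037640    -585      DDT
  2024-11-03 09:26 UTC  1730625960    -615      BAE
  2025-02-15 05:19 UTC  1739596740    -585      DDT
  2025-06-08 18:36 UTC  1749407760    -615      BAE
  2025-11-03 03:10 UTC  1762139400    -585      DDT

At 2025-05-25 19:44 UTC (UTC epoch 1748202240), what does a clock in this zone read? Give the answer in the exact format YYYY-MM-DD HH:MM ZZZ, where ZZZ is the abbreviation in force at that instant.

2025-05-25 09:59 DDT

Query: 2025-05-25 19:44 UTC
Rule 3/5 (DDT, -09:45): 2025-02-15 05:19 UTC ≤ query < 2025-06-08 18:36 UTC
19·60 + 44 - 585 = 599 min
599 = 0·1440 + 599; 599 = 9·60 + 59 → 09:59, same day
→ 2025-05-25 09:59 DDT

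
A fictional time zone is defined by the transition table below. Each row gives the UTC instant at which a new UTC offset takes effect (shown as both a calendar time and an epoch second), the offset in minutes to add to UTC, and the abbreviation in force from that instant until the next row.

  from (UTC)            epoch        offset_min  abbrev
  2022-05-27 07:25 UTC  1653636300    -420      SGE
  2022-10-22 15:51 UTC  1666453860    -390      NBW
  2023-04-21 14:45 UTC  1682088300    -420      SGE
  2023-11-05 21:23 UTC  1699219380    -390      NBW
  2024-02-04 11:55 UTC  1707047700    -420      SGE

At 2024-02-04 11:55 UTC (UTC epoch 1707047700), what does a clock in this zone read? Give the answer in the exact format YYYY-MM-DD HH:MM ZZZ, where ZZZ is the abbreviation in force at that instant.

Query: 2024-02-04 11:55 UTC
Rule 5/5 (SGE, -07:00): 2024-02-04 11:55 UTC ≤ query < +∞
11·60 + 55 - 420 = 295 min
295 = 0·1440 + 295; 295 = 4·60 + 55 → 04:55, same day
→ 2024-02-04 04:55 SGE

2024-02-04 04:55 SGE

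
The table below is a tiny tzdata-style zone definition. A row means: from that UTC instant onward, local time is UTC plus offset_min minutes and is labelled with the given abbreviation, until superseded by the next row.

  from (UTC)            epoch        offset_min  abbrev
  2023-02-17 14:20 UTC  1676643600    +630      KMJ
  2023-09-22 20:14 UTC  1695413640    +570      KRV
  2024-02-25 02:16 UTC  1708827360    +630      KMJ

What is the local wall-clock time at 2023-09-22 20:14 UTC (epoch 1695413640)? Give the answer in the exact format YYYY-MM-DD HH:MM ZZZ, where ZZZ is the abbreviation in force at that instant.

Query: 2023-09-22 20:14 UTC
Rule 2/3 (KRV, +09:30): 2023-09-22 20:14 UTC ≤ query < 2024-02-25 02:16 UTC
20·60 + 14 + 570 = 1784 min
1784 = 1·1440 + 344; 344 = 5·60 + 44 → 05:44, 2023-09-22 + 1 day = 2023-09-23
→ 2023-09-23 05:44 KRV

2023-09-23 05:44 KRV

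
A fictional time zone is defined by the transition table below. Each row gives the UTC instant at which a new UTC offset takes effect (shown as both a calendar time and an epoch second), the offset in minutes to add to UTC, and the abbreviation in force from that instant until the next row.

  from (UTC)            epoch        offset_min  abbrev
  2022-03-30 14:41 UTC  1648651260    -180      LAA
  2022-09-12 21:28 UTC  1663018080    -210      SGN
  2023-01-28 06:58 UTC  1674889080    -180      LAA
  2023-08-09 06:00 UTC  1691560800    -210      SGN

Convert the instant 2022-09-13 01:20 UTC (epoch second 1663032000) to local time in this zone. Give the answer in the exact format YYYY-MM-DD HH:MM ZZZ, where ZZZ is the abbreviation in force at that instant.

2022-09-12 21:50 SGN

Query: 2022-09-13 01:20 UTC
Rule 2/4 (SGN, -03:30): 2022-09-12 21:28 UTC ≤ query < 2023-01-28 06:58 UTC
1·60 + 20 - 210 = -130 min
-130 = -1·1440 + 1310; 1310 = 21·60 + 50 → 21:50, 2022-09-13 - 1 day = 2022-09-12
→ 2022-09-12 21:50 SGN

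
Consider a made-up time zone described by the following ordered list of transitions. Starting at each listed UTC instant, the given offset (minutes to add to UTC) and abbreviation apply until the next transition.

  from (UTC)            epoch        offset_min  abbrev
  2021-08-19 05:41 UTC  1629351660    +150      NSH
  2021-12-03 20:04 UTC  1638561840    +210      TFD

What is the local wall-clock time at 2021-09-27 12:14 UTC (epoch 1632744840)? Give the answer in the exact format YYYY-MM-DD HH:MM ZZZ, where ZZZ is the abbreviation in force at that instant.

Query: 2021-09-27 12:14 UTC
Rule 1/2 (NSH, +02:30): 2021-08-19 05:41 UTC ≤ query < 2021-12-03 20:04 UTC
12·60 + 14 + 150 = 884 min
884 = 0·1440 + 884; 884 = 14·60 + 44 → 14:44, same day
→ 2021-09-27 14:44 NSH

2021-09-27 14:44 NSH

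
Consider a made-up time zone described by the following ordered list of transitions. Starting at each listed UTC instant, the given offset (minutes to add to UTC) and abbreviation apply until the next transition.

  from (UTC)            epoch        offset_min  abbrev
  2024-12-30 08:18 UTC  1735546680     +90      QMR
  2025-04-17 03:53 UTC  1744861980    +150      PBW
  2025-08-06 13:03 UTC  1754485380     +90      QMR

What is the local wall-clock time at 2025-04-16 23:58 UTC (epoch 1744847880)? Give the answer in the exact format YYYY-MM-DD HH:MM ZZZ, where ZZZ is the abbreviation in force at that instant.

2025-04-17 01:28 QMR

Query: 2025-04-16 23:58 UTC
Rule 1/3 (QMR, +01:30): 2024-12-30 08:18 UTC ≤ query < 2025-04-17 03:53 UTC
23·60 + 58 + 90 = 1528 min
1528 = 1·1440 + 88; 88 = 1·60 + 28 → 01:28, 2025-04-16 + 1 day = 2025-04-17
→ 2025-04-17 01:28 QMR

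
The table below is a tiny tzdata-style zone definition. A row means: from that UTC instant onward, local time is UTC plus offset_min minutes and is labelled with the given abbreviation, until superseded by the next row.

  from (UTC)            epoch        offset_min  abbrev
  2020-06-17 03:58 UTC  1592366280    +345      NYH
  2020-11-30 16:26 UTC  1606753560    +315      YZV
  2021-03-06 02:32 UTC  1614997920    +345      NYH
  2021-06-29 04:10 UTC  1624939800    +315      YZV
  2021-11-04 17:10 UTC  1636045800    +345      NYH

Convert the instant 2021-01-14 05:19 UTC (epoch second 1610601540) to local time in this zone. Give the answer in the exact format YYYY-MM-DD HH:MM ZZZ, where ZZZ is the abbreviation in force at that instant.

2021-01-14 10:34 YZV

Query: 2021-01-14 05:19 UTC
Rule 2/5 (YZV, +05:15): 2020-11-30 16:26 UTC ≤ query < 2021-03-06 02:32 UTC
5·60 + 19 + 315 = 634 min
634 = 0·1440 + 634; 634 = 10·60 + 34 → 10:34, same day
→ 2021-01-14 10:34 YZV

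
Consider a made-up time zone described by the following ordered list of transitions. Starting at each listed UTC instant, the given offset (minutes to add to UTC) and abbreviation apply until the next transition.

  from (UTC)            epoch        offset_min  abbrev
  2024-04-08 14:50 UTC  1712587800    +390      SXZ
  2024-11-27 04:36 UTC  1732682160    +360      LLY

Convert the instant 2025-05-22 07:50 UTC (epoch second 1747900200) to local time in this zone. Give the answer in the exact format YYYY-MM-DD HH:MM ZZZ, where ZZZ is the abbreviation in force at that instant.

Query: 2025-05-22 07:50 UTC
Rule 2/2 (LLY, +06:00): 2024-11-27 04:36 UTC ≤ query < +∞
7·60 + 50 + 360 = 830 min
830 = 0·1440 + 830; 830 = 13·60 + 50 → 13:50, same day
→ 2025-05-22 13:50 LLY

2025-05-22 13:50 LLY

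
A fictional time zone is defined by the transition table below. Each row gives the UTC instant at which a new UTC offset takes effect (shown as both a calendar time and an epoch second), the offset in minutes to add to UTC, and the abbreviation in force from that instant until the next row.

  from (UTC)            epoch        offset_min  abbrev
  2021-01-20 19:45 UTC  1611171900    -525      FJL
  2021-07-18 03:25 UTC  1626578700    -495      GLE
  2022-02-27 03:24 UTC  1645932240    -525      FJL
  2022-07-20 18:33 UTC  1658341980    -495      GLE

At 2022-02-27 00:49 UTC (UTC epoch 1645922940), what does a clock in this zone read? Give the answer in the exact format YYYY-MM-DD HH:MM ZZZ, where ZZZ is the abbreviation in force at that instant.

2022-02-26 16:34 GLE

Query: 2022-02-27 00:49 UTC
Rule 2/4 (GLE, -08:15): 2021-07-18 03:25 UTC ≤ query < 2022-02-27 03:24 UTC
0·60 + 49 - 495 = -446 min
-446 = -1·1440 + 994; 994 = 16·60 + 34 → 16:34, 2022-02-27 - 1 day = 2022-02-26
→ 2022-02-26 16:34 GLE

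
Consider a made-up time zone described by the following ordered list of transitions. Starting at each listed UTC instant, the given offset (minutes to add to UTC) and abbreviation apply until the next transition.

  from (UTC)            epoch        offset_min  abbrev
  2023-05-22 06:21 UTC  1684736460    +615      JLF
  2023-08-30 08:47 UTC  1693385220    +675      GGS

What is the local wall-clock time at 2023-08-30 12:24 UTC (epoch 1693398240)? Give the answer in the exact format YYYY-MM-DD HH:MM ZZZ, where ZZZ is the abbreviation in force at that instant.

2023-08-30 23:39 GGS

Query: 2023-08-30 12:24 UTC
Rule 2/2 (GGS, +11:15): 2023-08-30 08:47 UTC ≤ query < +∞
12·60 + 24 + 675 = 1419 min
1419 = 0·1440 + 1419; 1419 = 23·60 + 39 → 23:39, same day
→ 2023-08-30 23:39 GGS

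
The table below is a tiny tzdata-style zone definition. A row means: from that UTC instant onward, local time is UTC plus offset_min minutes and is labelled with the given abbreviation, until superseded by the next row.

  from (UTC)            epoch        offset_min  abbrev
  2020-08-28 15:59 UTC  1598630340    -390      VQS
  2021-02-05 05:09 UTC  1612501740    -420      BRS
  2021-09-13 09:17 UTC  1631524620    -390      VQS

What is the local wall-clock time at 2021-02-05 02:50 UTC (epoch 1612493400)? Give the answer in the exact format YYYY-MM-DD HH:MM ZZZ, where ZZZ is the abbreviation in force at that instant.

Query: 2021-02-05 02:50 UTC
Rule 1/3 (VQS, -06:30): 2020-08-28 15:59 UTC ≤ query < 2021-02-05 05:09 UTC
2·60 + 50 - 390 = -220 min
-220 = -1·1440 + 1220; 1220 = 20·60 + 20 → 20:20, 2021-02-05 - 1 day = 2021-02-04
→ 2021-02-04 20:20 VQS

2021-02-04 20:20 VQS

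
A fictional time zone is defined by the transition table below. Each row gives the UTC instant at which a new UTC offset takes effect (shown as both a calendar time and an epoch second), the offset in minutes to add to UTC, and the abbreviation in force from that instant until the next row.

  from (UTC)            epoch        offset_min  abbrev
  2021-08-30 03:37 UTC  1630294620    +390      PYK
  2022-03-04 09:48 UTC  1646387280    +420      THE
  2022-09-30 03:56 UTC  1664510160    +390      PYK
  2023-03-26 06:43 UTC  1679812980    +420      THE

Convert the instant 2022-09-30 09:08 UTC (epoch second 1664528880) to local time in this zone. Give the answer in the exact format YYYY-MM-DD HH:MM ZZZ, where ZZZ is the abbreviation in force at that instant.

2022-09-30 15:38 PYK

Query: 2022-09-30 09:08 UTC
Rule 3/4 (PYK, +06:30): 2022-09-30 03:56 UTC ≤ query < 2023-03-26 06:43 UTC
9·60 + 8 + 390 = 938 min
938 = 0·1440 + 938; 938 = 15·60 + 38 → 15:38, same day
→ 2022-09-30 15:38 PYK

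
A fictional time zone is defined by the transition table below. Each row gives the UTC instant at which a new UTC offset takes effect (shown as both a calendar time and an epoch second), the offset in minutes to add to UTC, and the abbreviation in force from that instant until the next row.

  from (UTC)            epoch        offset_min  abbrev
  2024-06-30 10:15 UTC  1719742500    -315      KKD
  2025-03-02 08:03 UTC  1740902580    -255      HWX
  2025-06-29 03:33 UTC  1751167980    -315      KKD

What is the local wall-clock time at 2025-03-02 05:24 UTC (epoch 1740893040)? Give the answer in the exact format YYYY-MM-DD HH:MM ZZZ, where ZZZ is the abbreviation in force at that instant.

Query: 2025-03-02 05:24 UTC
Rule 1/3 (KKD, -05:15): 2024-06-30 10:15 UTC ≤ query < 2025-03-02 08:03 UTC
5·60 + 24 - 315 = 9 min
9 = 0·1440 + 9; 9 = 0·60 + 9 → 00:09, same day
→ 2025-03-02 00:09 KKD

2025-03-02 00:09 KKD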